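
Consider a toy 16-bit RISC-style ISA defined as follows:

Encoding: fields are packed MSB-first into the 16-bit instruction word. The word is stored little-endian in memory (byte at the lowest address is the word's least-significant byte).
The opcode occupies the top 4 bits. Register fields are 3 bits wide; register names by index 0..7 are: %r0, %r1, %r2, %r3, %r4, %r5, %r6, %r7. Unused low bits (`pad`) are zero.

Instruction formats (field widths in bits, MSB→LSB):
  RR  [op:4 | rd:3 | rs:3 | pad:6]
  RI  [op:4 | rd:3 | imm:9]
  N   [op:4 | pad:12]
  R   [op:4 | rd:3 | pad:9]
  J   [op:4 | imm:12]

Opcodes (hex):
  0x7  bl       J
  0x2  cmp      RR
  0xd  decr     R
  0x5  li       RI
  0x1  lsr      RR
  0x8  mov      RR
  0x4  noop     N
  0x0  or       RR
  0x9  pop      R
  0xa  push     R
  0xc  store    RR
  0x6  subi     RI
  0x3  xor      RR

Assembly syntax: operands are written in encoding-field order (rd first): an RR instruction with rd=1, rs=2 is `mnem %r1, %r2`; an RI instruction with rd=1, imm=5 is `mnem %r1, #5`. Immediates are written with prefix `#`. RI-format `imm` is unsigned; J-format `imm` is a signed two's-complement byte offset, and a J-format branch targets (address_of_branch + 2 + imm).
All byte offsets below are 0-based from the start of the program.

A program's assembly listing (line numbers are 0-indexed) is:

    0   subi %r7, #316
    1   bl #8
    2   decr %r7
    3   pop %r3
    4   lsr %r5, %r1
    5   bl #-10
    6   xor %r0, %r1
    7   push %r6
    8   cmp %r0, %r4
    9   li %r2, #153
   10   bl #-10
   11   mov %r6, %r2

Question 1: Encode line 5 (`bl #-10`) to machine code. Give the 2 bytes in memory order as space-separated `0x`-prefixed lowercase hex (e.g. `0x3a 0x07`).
0xf6 0x7f

line 5 (bl): pack op=0x7:4|imm=-10:12 = 0x7ff6; little→ f6 7f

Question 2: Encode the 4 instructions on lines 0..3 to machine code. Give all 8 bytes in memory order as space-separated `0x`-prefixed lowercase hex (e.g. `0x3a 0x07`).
0x3c 0x6f 0x08 0x70 0x00 0xde 0x00 0x96

L0: subi op=0x6:4|rd=7:3|imm=316:9 ⇒ 0x6f3c ⇒ little 3c 6f
L1: bl op=0x7:4|imm=8:12 ⇒ 0x7008 ⇒ little 08 70
L2: decr op=0xd:4|rd=7:3|pad=0:9 ⇒ 0xde00 ⇒ little 00 de
L3: pop op=0x9:4|rd=3:3|pad=0:9 ⇒ 0x9600 ⇒ little 00 96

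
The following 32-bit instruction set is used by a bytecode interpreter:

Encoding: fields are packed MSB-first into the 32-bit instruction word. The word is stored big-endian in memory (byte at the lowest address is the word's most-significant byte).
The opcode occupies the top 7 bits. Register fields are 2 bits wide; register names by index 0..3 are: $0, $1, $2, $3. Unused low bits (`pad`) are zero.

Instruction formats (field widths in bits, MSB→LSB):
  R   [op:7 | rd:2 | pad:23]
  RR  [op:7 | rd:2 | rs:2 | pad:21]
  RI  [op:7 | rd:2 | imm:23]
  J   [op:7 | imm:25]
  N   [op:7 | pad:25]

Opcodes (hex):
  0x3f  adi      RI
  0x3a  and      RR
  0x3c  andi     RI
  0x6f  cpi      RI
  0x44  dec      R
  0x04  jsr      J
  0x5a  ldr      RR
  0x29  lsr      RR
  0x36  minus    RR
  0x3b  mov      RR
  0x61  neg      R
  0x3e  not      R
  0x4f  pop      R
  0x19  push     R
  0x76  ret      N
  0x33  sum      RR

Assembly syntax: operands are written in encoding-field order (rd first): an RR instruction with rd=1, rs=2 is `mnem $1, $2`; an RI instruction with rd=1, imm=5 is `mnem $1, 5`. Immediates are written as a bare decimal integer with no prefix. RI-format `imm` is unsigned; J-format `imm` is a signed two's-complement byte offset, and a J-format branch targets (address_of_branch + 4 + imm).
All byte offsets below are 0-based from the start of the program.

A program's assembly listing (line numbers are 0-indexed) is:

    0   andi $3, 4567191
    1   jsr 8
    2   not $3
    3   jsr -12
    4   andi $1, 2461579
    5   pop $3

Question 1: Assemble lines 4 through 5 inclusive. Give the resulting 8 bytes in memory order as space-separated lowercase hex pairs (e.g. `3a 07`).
L4: andi op=0x3c:7|rd=1:2|imm=2461579:23 ⇒ 0x78a58f8b ⇒ big 78 a5 8f 8b
L5: pop op=0x4f:7|rd=3:2|pad=0:23 ⇒ 0x9f800000 ⇒ big 9f 80 00 00

78 a5 8f 8b 9f 80 00 00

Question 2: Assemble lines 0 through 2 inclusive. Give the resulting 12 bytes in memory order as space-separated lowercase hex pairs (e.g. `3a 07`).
L0: andi op=0x3c:7|rd=3:2|imm=4567191:23 ⇒ 0x79c5b097 ⇒ big 79 c5 b0 97
L1: jsr op=0x4:7|imm=8:25 ⇒ 0x08000008 ⇒ big 08 00 00 08
L2: not op=0x3e:7|rd=3:2|pad=0:23 ⇒ 0x7d800000 ⇒ big 7d 80 00 00

79 c5 b0 97 08 00 00 08 7d 80 00 00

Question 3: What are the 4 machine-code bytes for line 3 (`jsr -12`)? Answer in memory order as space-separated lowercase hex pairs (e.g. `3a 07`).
09 ff ff f4

3. jsr fields op=0x4:7|imm=-12:25 → word 09fffff4h → 09 ff ff f4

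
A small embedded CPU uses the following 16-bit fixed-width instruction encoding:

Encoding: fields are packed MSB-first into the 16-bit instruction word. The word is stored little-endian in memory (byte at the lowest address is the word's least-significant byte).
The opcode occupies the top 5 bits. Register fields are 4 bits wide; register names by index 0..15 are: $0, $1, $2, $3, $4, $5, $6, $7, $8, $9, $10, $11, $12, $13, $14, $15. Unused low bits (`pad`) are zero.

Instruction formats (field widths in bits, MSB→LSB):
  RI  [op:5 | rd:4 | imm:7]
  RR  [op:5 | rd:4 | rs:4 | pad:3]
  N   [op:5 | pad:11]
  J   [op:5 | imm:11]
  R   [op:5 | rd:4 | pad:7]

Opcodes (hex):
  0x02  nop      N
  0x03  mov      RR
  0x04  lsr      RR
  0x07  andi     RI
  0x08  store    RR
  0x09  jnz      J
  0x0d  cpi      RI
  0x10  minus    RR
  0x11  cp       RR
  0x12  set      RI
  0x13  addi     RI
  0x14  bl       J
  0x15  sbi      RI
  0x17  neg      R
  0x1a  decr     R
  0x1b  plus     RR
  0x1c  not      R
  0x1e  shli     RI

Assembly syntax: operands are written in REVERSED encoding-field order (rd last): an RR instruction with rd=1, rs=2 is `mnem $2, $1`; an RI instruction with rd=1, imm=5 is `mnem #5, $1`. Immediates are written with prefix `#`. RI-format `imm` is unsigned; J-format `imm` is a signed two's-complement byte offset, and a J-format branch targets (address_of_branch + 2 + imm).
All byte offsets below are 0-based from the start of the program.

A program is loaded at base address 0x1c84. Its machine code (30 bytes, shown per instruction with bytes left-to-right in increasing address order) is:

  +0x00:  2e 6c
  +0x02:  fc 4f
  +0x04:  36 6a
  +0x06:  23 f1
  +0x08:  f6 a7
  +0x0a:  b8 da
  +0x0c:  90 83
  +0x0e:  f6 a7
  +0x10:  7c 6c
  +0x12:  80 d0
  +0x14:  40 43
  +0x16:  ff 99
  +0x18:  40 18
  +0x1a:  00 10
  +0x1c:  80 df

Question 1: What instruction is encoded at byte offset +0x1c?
plus $0, $15

@+1c  little-endian(80 df) = 0xdf80
  op=0xdf80>>11=0x1b ⇒ plus (RR)
  [10:7] rd=15 = $15
  [6:3] rs=0 = $0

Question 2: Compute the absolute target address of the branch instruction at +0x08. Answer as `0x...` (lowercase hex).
0x1c84

[08] f6 a7 → 0xa7f6
  op=0xa7f6>>11=0x14 ⇒ bl (J)
  imm@[10:0]=0x7f6 (s11→-10) ⇒ #-10
  target = base 0x1c84 + off 0x08 + 2 + imm -10 = 0x1c84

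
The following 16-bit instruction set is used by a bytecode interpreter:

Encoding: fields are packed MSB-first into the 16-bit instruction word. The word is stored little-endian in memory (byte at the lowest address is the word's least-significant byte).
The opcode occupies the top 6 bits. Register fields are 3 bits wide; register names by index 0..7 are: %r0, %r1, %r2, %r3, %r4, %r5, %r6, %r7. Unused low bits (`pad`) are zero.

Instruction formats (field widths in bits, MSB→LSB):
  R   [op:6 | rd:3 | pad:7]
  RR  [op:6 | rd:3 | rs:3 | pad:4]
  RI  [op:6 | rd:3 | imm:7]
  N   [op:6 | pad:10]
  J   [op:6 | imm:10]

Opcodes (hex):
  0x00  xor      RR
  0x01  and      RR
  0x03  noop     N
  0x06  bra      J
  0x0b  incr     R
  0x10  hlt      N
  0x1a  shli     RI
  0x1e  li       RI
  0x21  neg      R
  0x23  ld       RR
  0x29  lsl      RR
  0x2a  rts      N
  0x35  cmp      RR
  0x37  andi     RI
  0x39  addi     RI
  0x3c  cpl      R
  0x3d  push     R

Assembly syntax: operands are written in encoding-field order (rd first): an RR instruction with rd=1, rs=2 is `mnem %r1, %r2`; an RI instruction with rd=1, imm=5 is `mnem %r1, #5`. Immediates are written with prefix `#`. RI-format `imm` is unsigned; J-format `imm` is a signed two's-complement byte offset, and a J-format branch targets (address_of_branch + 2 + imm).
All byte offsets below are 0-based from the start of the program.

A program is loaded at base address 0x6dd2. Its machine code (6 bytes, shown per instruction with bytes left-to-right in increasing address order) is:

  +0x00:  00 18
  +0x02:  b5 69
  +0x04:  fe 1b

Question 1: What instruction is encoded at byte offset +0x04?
@+04  little-endian(fe 1b) = 0x1bfe
  opcode bits[15:10]=0x6: bra/J
  imm: (w>>0)&0x3ff=0x3fe (s10→-2) → #-2

bra #-2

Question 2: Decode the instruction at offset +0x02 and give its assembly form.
[02] b5 69 → 0x69b5
  op=0x69b5>>10=0x1a ⇒ shli (RI)
  rd: (w>>7)&0x7=0x3 → %r3
  imm: (w>>0)&0x7f=0x35 → #53

shli %r3, #53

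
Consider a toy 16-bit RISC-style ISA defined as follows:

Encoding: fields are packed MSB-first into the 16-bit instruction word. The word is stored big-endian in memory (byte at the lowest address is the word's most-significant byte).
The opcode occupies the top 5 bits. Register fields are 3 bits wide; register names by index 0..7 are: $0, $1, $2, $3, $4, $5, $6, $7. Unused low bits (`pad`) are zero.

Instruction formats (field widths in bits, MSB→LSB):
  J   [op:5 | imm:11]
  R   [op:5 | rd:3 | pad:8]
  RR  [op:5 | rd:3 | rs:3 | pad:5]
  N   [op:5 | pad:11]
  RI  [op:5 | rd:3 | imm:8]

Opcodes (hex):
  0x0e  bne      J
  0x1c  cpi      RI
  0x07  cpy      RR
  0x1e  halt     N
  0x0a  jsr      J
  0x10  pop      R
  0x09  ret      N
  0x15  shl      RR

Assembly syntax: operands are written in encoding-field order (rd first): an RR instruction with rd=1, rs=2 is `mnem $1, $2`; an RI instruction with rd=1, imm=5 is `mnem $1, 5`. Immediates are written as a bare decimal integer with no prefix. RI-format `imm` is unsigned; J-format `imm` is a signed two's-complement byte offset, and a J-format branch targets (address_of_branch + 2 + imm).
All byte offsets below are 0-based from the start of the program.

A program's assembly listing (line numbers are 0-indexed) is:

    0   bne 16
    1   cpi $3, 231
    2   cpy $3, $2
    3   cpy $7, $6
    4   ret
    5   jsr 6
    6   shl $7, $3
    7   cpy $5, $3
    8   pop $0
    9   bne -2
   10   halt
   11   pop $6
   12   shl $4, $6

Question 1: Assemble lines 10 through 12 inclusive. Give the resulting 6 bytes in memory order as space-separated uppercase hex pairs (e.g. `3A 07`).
F0 00 86 00 AC C0

10. halt fields op=0x1e:5|pad=0:11 → word f000h → f0 00
11. pop fields op=0x10:5|rd=6:3|pad=0:8 → word 8600h → 86 00
12. shl fields op=0x15:5|rd=4:3|rs=6:3|pad=0:5 → word acc0h → ac c0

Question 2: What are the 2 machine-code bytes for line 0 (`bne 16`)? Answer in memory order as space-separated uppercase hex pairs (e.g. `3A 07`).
70 10

line 0 (bne): pack op=0xe:5|imm=16:11 = 0x7010; big→ 70 10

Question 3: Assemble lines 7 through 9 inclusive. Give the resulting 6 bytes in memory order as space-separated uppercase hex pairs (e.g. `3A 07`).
3D 60 80 00 77 FE

L7: cpy op=0x7:5|rd=5:3|rs=3:3|pad=0:5 ⇒ 0x3d60 ⇒ big 3d 60
L8: pop op=0x10:5|rd=0:3|pad=0:8 ⇒ 0x8000 ⇒ big 80 00
L9: bne op=0xe:5|imm=-2:11 ⇒ 0x77fe ⇒ big 77 fe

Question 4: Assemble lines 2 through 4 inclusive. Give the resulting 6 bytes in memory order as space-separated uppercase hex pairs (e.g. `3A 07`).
L2: cpy op=0x7:5|rd=3:3|rs=2:3|pad=0:5 ⇒ 0x3b40 ⇒ big 3b 40
L3: cpy op=0x7:5|rd=7:3|rs=6:3|pad=0:5 ⇒ 0x3fc0 ⇒ big 3f c0
L4: ret op=0x9:5|pad=0:11 ⇒ 0x4800 ⇒ big 48 00

3B 40 3F C0 48 00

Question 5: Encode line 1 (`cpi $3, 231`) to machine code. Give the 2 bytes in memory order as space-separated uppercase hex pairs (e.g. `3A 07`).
1. cpi fields op=0x1c:5|rd=3:3|imm=231:8 → word e3e7h → e3 e7

E3 E7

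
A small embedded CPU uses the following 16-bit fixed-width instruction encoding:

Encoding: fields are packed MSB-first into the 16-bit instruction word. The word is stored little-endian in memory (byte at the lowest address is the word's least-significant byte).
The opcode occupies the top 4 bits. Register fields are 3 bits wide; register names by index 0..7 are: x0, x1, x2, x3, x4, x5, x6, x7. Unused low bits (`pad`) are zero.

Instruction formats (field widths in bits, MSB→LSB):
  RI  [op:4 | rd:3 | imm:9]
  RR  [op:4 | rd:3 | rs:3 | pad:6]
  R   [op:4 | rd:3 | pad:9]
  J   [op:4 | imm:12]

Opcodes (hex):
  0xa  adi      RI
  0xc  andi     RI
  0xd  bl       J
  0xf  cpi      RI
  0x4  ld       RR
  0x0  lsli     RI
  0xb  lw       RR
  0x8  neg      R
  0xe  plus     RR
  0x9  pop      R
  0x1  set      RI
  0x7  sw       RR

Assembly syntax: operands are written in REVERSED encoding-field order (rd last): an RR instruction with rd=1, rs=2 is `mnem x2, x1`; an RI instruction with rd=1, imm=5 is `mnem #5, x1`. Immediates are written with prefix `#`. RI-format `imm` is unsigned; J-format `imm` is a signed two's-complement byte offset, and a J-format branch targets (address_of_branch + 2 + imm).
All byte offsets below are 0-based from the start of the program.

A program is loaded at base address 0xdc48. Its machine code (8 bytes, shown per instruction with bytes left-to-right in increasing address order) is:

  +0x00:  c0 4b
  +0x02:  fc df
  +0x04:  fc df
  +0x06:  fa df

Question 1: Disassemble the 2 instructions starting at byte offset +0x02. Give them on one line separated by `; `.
off 0x02: read fc df as little → 0xdffc
  op=0xdffc>>12=0xd ⇒ bl (J)
  [11:0] imm=4092 (s12→-4) = #-4
off 0x04: read fc df as little → 0xdffc
  op=0xdffc>>12=0xd ⇒ bl (J)
  [11:0] imm=4092 (s12→-4) = #-4

bl #-4; bl #-4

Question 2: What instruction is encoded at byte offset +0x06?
+0x06: fa df ⇒ word 0xdffa (little)
  top 4b → 0xd → bl [J]
  imm: (w>>0)&0xfff=0xffa (s12→-6) → #-6

bl #-6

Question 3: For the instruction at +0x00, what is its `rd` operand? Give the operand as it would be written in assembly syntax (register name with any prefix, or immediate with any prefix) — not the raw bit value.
x5

@+00  little-endian(c0 4b) = 0x4bc0
  opcode bits[15:12]=0x4: ld/RR
  rd@[11:9]=0x5 ⇒ x5
  rs@[8:6]=0x7 ⇒ x7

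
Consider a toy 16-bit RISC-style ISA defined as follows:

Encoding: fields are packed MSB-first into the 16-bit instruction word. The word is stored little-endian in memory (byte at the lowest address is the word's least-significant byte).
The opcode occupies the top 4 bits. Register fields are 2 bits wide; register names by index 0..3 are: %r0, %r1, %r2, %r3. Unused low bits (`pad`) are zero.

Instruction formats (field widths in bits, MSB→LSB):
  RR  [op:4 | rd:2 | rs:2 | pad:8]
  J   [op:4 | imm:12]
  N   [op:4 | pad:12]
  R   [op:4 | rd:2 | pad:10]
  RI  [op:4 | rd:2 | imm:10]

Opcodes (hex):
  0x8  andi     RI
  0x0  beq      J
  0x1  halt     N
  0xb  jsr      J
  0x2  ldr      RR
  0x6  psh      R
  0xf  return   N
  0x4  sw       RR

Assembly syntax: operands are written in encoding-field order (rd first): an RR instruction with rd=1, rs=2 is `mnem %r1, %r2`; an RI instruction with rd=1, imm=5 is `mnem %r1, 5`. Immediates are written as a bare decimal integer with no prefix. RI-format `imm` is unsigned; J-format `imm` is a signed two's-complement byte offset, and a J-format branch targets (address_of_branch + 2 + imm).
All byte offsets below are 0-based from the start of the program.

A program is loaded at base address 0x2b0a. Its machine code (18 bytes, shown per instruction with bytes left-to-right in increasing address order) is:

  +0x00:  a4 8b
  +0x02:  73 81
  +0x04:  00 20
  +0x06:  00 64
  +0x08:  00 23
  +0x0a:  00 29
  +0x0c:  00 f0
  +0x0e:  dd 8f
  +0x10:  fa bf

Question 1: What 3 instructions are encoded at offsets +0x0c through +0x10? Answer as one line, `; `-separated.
return; andi %r3, 989; jsr -6

@+0c  little-endian(00 f0) = 0xf000
  op=0xf000>>12=0xf ⇒ return (N)
@+0e  little-endian(dd 8f) = 0x8fdd
  op=0x8fdd>>12=0x8 ⇒ andi (RI)
  rd: (w>>10)&0x3=0x3 → %r3
  imm: (w>>0)&0x3ff=0x3dd → 989
@+10  little-endian(fa bf) = 0xbffa
  op=0xbffa>>12=0xb ⇒ jsr (J)
  imm: (w>>0)&0xfff=0xffa (s12→-6) → -6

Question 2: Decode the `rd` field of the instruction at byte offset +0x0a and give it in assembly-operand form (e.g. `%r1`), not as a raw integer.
+0x0a: 00 29 ⇒ word 0x2900 (little)
  op=0x2900>>12=0x2 ⇒ ldr (RR)
  rd@[11:10]=0x2 ⇒ %r2
  rs@[9:8]=0x1 ⇒ %r1

%r2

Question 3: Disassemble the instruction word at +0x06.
+0x06: 00 64 ⇒ word 0x6400 (little)
  top 4b → 0x6 → psh [R]
  rd: (w>>10)&0x3=0x1 → %r1

psh %r1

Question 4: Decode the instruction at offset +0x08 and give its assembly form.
ldr %r0, %r3

+0x08: 00 23 ⇒ word 0x2300 (little)
  top 4b → 0x2 → ldr [RR]
  [11:10] rd=0 = %r0
  [9:8] rs=3 = %r3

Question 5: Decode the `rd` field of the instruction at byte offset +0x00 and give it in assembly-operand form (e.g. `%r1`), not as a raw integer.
off 0x00: read a4 8b as little → 0x8ba4
  opcode bits[15:12]=0x8: andi/RI
  [11:10] rd=2 = %r2
  [9:0] imm=932 = 932

%r2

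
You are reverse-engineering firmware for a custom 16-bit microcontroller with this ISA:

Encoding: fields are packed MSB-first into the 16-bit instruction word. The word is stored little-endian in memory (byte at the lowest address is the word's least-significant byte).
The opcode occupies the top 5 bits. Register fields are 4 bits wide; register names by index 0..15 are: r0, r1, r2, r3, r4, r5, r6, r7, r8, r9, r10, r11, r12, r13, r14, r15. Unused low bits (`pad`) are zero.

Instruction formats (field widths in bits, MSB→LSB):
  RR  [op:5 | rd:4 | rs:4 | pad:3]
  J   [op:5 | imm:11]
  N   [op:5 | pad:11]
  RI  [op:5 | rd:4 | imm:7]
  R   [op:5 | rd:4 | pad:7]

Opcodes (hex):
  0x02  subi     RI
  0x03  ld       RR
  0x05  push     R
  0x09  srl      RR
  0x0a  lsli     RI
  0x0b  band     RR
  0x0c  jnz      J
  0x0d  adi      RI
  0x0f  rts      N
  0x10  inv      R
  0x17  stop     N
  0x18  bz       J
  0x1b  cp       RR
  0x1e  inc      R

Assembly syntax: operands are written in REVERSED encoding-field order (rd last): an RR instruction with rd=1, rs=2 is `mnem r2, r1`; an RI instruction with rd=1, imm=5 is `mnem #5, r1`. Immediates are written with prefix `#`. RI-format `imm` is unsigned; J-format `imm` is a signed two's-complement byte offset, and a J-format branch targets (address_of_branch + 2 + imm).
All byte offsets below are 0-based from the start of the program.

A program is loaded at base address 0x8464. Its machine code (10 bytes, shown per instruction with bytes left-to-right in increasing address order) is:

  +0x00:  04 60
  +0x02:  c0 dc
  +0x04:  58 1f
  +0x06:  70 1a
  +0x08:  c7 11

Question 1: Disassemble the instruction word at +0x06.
[06] 70 1a → 0x1a70
  opcode bits[15:11]=0x3: ld/RR
  rd@[10:7]=0x4 ⇒ r4
  rs@[6:3]=0xe ⇒ r14

ld r14, r4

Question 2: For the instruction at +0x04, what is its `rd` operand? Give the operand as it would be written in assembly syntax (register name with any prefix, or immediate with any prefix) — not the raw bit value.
off 0x04: read 58 1f as little → 0x1f58
  opcode bits[15:11]=0x3: ld/RR
  rd@[10:7]=0xe ⇒ r14
  rs@[6:3]=0xb ⇒ r11

r14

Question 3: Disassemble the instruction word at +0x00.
+0x00: 04 60 ⇒ word 0x6004 (little)
  opcode bits[15:11]=0xc: jnz/J
  imm@[10:0]=0x4 ⇒ #4

jnz #4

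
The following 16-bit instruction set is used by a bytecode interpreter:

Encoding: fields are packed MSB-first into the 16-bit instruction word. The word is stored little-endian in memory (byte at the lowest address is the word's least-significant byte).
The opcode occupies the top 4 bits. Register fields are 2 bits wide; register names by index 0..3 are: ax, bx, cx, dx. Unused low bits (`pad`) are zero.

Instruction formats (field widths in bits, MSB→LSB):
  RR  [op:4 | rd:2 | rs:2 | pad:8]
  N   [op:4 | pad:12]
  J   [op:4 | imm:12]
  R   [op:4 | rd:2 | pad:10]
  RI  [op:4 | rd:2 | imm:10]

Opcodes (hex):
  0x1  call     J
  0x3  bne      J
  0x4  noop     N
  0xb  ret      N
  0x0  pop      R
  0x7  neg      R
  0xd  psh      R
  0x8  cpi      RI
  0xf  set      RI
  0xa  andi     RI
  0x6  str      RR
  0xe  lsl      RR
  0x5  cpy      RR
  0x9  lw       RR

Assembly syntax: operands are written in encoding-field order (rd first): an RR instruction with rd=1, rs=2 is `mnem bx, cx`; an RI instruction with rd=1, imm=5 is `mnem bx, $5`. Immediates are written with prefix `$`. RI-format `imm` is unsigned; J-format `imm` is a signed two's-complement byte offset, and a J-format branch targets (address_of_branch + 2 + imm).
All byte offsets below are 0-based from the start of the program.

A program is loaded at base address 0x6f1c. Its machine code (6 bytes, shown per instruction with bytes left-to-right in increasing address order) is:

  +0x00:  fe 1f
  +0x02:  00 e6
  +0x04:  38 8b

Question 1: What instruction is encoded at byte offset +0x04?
cpi cx, $824

off 0x04: read 38 8b as little → 0x8b38
  op=0x8b38>>12=0x8 ⇒ cpi (RI)
  rd@[11:10]=0x2 ⇒ cx
  imm@[9:0]=0x338 ⇒ $824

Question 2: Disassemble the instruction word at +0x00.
[00] fe 1f → 0x1ffe
  opcode bits[15:12]=0x1: call/J
  imm: (w>>0)&0xfff=0xffe (s12→-2) → $-2

call $-2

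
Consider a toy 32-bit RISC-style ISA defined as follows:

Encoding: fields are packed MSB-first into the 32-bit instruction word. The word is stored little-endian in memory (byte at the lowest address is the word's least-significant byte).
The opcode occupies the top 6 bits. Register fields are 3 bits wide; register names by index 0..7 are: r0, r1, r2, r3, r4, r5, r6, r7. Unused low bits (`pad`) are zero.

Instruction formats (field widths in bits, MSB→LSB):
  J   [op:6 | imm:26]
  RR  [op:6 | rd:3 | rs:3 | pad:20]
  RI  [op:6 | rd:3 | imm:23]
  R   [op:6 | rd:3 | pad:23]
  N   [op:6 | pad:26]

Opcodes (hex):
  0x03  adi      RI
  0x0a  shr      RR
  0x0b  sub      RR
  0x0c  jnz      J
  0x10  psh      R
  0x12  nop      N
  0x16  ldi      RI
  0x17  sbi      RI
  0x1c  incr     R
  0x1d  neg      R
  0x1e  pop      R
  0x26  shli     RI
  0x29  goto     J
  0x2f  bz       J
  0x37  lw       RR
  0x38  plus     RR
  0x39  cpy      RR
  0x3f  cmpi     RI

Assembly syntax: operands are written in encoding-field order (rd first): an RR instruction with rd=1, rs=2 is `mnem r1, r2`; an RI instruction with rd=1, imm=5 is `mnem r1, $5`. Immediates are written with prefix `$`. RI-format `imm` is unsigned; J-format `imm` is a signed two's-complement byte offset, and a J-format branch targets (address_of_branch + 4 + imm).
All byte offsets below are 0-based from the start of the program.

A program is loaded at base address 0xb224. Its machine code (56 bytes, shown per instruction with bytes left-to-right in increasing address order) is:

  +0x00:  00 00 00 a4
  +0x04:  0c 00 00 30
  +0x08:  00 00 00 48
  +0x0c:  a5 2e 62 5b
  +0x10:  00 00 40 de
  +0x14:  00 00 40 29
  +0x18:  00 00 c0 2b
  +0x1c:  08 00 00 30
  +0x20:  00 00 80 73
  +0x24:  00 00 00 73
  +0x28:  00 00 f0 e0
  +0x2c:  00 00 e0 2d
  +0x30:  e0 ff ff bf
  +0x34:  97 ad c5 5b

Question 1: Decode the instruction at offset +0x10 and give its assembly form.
[10] 00 00 40 de → 0xde400000
  opcode bits[31:26]=0x37: lw/RR
  [25:23] rd=4 = r4
  [22:20] rs=4 = r4

lw r4, r4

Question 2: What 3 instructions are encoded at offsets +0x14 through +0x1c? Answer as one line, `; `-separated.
shr r2, r4; shr r7, r4; jnz $8

@+14  little-endian(00 00 40 29) = 0x29400000
  opcode bits[31:26]=0xa: shr/RR
  rd@[25:23]=0x2 ⇒ r2
  rs@[22:20]=0x4 ⇒ r4
@+18  little-endian(00 00 c0 2b) = 0x2bc00000
  opcode bits[31:26]=0xa: shr/RR
  rd@[25:23]=0x7 ⇒ r7
  rs@[22:20]=0x4 ⇒ r4
@+1c  little-endian(08 00 00 30) = 0x30000008
  opcode bits[31:26]=0xc: jnz/J
  imm@[25:0]=0x8 ⇒ $8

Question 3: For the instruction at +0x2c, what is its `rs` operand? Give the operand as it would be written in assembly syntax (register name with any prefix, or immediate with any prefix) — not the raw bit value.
r6

+0x2c: 00 00 e0 2d ⇒ word 0x2de00000 (little)
  op=0x2de00000>>26=0xb ⇒ sub (RR)
  rd@[25:23]=0x3 ⇒ r3
  rs@[22:20]=0x6 ⇒ r6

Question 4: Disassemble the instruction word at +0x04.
off 0x04: read 0c 00 00 30 as little → 0x3000000c
  op=0x3000000c>>26=0xc ⇒ jnz (J)
  imm: (w>>0)&0x3ffffff=0xc → $12

jnz $12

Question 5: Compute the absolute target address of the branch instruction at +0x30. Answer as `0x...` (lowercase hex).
0xb238

[30] e0 ff ff bf → 0xbfffffe0
  opcode bits[31:26]=0x2f: bz/J
  imm: (w>>0)&0x3ffffff=0x3ffffe0 (s26→-32) → $-32
  target = base 0xb224 + off 0x30 + 4 + imm -32 = 0xb238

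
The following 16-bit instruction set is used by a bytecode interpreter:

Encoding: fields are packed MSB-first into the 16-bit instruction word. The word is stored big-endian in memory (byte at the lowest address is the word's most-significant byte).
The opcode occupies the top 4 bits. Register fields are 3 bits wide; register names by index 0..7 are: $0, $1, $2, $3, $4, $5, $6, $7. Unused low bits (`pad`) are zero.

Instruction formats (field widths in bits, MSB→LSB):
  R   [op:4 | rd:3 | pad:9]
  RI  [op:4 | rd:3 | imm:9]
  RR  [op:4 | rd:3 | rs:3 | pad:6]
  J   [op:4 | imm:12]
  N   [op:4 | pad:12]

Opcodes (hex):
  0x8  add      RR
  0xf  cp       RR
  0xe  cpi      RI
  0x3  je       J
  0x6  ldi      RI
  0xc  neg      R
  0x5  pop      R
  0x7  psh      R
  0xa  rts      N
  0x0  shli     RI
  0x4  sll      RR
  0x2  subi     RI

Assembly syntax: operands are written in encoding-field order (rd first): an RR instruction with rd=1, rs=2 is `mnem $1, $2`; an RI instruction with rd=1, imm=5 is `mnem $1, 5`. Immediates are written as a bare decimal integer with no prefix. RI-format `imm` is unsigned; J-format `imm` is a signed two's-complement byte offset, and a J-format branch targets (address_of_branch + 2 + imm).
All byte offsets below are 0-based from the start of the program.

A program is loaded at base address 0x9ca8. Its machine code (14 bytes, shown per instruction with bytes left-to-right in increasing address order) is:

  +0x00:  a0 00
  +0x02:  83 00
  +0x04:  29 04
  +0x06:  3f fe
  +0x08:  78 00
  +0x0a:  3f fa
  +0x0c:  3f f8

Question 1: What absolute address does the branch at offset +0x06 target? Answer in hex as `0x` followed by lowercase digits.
off 0x06: read 3f fe as big → 0x3ffe
  top 4b → 0x3 → je [J]
  [11:0] imm=4094 (s12→-2) = -2
  target = base 0x9ca8 + off 0x06 + 2 + imm -2 = 0x9cae

0x9cae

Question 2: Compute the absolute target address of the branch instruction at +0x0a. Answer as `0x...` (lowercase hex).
0x9cae

off 0x0a: read 3f fa as big → 0x3ffa
  top 4b → 0x3 → je [J]
  imm@[11:0]=0xffa (s12→-6) ⇒ -6
  target = base 0x9ca8 + off 0x0a + 2 + imm -6 = 0x9cae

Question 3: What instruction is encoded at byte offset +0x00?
rts

+0x00: a0 00 ⇒ word 0xa000 (big)
  op=0xa000>>12=0xa ⇒ rts (N)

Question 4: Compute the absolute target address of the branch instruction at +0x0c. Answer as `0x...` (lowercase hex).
[0c] 3f f8 → 0x3ff8
  top 4b → 0x3 → je [J]
  imm: (w>>0)&0xfff=0xff8 (s12→-8) → -8
  target = base 0x9ca8 + off 0x0c + 2 + imm -8 = 0x9cae

0x9cae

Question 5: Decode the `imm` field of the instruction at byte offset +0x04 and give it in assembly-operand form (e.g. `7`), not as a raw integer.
[04] 29 04 → 0x2904
  top 4b → 0x2 → subi [RI]
  rd: (w>>9)&0x7=0x4 → $4
  imm: (w>>0)&0x1ff=0x104 → 260

260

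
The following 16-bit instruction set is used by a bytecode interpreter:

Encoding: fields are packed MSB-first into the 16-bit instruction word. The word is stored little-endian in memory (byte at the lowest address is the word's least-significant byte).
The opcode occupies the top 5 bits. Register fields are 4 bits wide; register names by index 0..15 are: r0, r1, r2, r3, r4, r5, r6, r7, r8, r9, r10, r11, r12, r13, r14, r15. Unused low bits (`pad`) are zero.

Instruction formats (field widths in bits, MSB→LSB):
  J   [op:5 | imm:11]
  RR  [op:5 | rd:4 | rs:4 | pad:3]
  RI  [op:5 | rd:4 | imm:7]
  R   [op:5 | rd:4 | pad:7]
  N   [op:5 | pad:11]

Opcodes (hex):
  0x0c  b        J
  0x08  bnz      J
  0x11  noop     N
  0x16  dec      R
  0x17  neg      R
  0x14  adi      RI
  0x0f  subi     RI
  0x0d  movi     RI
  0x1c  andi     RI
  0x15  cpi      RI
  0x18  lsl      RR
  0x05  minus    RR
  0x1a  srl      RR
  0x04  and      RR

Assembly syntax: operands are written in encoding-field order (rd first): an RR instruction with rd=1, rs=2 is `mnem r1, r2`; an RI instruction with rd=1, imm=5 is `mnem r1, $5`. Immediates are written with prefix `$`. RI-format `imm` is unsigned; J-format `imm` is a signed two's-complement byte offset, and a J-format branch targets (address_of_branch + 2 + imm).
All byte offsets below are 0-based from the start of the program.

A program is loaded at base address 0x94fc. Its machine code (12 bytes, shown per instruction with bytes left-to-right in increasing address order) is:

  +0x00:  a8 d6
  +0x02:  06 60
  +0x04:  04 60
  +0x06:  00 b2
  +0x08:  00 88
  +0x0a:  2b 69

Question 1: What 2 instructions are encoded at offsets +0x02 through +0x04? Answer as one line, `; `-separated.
b $6; b $4

@+02  little-endian(06 60) = 0x6006
  top 5b → 0xc → b [J]
  imm@[10:0]=0x6 ⇒ $6
@+04  little-endian(04 60) = 0x6004
  top 5b → 0xc → b [J]
  imm@[10:0]=0x4 ⇒ $4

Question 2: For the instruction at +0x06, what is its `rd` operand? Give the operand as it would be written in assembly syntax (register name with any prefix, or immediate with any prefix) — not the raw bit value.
[06] 00 b2 → 0xb200
  op=0xb200>>11=0x16 ⇒ dec (R)
  [10:7] rd=4 = r4

r4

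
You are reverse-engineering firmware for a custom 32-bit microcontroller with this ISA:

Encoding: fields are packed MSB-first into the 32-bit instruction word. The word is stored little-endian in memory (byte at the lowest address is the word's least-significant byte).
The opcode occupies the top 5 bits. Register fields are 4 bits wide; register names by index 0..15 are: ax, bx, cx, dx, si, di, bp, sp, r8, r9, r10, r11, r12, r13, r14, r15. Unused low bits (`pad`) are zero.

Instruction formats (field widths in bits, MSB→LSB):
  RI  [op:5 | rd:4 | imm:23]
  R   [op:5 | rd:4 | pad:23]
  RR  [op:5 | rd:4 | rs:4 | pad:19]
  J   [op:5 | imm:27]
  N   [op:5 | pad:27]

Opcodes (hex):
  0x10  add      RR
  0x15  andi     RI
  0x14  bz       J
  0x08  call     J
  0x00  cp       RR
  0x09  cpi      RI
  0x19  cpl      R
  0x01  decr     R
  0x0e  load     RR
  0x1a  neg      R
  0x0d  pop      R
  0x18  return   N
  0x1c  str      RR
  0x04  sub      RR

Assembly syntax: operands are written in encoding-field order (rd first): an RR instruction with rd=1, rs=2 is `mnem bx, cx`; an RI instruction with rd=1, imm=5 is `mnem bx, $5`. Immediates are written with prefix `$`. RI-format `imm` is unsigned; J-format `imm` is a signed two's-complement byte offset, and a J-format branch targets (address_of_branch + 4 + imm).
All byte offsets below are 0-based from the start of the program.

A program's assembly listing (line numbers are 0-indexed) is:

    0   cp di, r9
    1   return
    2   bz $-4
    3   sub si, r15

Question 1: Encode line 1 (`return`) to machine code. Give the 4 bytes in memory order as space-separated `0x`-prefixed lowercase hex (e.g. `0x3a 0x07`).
L1: return op=0x18:5|pad=0:27 ⇒ 0xc0000000 ⇒ little 00 00 00 c0

0x00 0x00 0x00 0xc0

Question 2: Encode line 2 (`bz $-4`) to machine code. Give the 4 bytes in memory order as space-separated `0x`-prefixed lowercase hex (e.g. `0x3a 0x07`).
0xfc 0xff 0xff 0xa7

L2: bz op=0x14:5|imm=-4:27 ⇒ 0xa7fffffc ⇒ little fc ff ff a7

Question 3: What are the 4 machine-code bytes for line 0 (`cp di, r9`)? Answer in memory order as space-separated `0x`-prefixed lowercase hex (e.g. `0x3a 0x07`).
0x00 0x00 0xc8 0x02

line 0 (cp): pack op=0x0:5|rd=5:4|rs=9:4|pad=0:19 = 0x02c80000; little→ 00 00 c8 02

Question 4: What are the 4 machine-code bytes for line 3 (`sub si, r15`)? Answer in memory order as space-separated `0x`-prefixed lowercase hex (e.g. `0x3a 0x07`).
0x00 0x00 0x78 0x22

L3: sub op=0x4:5|rd=4:4|rs=15:4|pad=0:19 ⇒ 0x22780000 ⇒ little 00 00 78 22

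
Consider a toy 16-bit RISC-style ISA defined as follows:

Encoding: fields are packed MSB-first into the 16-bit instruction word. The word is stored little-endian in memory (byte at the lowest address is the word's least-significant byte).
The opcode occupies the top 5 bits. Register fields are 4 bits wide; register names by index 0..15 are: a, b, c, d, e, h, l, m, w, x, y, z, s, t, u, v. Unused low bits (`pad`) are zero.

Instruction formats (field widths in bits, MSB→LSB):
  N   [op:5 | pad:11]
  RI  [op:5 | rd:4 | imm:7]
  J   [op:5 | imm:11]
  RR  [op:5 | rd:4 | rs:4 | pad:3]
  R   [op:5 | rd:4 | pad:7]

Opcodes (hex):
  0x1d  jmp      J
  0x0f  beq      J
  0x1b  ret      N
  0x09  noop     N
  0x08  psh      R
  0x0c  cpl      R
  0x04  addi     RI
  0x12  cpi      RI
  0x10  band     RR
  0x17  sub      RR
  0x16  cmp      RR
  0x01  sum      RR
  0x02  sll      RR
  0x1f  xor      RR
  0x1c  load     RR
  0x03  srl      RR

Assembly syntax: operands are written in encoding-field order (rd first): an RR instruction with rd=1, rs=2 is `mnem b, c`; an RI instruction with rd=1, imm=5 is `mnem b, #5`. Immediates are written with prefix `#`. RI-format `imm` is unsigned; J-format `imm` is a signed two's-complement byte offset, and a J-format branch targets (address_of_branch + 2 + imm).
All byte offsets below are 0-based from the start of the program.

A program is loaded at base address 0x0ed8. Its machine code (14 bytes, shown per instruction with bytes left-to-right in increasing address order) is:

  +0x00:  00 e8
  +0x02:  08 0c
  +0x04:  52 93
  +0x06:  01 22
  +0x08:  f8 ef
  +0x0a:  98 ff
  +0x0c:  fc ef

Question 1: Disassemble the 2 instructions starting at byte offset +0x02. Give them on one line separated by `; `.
[02] 08 0c → 0x0c08
  top 5b → 0x1 → sum [RR]
  rd: (w>>7)&0xf=0x8 → w
  rs: (w>>3)&0xf=0x1 → b
[04] 52 93 → 0x9352
  top 5b → 0x12 → cpi [RI]
  rd: (w>>7)&0xf=0x6 → l
  imm: (w>>0)&0x7f=0x52 → #82

sum w, b; cpi l, #82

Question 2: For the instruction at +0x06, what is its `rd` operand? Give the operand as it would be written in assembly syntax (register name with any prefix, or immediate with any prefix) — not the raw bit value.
e

+0x06: 01 22 ⇒ word 0x2201 (little)
  top 5b → 0x4 → addi [RI]
  rd@[10:7]=0x4 ⇒ e
  imm@[6:0]=0x1 ⇒ #1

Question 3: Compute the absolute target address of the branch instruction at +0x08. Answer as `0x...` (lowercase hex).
0x0eda

[08] f8 ef → 0xeff8
  op=0xeff8>>11=0x1d ⇒ jmp (J)
  imm: (w>>0)&0x7ff=0x7f8 (s11→-8) → #-8
  target = base 0x0ed8 + off 0x08 + 2 + imm -8 = 0x0eda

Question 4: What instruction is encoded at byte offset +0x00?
jmp #0

@+00  little-endian(00 e8) = 0xe800
  top 5b → 0x1d → jmp [J]
  imm@[10:0]=0x0 ⇒ #0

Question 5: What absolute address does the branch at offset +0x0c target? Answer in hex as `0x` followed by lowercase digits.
0x0ee2

@+0c  little-endian(fc ef) = 0xeffc
  op=0xeffc>>11=0x1d ⇒ jmp (J)
  imm: (w>>0)&0x7ff=0x7fc (s11→-4) → #-4
  target = base 0x0ed8 + off 0x0c + 2 + imm -4 = 0x0ee2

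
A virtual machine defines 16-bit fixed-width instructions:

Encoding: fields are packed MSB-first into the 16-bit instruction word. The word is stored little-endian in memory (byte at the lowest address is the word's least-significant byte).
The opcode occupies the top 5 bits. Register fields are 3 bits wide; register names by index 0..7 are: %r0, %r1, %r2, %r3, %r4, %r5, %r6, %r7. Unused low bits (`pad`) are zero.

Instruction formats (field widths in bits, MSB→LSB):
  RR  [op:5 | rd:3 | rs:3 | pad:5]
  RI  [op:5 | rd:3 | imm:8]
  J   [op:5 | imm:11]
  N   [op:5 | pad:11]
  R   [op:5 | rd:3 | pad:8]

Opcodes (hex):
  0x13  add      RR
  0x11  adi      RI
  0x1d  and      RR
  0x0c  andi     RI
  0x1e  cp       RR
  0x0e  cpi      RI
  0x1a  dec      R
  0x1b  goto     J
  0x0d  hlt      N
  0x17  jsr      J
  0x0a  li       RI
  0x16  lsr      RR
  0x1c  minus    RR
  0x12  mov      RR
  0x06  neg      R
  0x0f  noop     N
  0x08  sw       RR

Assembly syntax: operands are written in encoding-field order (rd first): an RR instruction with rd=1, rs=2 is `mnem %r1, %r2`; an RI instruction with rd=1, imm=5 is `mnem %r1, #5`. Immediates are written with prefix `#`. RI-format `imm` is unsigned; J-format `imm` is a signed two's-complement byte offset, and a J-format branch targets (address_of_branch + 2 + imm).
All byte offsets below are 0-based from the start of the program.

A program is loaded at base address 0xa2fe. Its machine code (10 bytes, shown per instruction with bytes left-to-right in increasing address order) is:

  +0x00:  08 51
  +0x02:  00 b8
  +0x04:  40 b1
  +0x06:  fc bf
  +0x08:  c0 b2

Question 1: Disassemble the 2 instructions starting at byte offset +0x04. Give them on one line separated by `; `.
[04] 40 b1 → 0xb140
  opcode bits[15:11]=0x16: lsr/RR
  rd@[10:8]=0x1 ⇒ %r1
  rs@[7:5]=0x2 ⇒ %r2
[06] fc bf → 0xbffc
  opcode bits[15:11]=0x17: jsr/J
  imm@[10:0]=0x7fc (s11→-4) ⇒ #-4

lsr %r1, %r2; jsr #-4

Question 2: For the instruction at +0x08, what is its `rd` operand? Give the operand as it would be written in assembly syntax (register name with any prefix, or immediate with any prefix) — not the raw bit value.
%r2

off 0x08: read c0 b2 as little → 0xb2c0
  op=0xb2c0>>11=0x16 ⇒ lsr (RR)
  rd@[10:8]=0x2 ⇒ %r2
  rs@[7:5]=0x6 ⇒ %r6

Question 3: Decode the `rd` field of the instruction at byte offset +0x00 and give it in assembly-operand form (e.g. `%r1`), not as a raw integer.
%r1

[00] 08 51 → 0x5108
  op=0x5108>>11=0xa ⇒ li (RI)
  rd@[10:8]=0x1 ⇒ %r1
  imm@[7:0]=0x8 ⇒ #8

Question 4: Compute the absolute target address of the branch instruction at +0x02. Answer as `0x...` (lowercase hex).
+0x02: 00 b8 ⇒ word 0xb800 (little)
  top 5b → 0x17 → jsr [J]
  [10:0] imm=0 = #0
  target = base 0xa2fe + off 0x02 + 2 + imm 0 = 0xa302

0xa302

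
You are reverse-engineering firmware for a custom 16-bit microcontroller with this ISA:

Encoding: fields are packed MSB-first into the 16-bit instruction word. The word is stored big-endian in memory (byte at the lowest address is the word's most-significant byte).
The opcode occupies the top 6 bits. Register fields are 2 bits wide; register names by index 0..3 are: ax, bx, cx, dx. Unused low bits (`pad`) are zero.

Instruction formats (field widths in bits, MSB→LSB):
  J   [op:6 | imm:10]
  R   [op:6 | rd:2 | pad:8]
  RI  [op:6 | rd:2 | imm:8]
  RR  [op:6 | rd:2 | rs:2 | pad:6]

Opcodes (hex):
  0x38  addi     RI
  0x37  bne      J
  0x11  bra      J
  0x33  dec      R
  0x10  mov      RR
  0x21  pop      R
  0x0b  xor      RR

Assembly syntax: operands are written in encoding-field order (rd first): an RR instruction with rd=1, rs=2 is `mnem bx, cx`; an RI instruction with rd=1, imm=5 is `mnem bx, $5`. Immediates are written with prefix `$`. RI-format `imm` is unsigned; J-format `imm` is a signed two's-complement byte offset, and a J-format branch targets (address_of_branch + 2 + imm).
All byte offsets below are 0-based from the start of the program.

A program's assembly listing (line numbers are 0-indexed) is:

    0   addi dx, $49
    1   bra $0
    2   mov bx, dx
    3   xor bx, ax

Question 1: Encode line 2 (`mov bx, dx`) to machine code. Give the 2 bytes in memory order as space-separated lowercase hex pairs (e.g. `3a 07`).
41 c0

L2: mov op=0x10:6|rd=1:2|rs=3:2|pad=0:6 ⇒ 0x41c0 ⇒ big 41 c0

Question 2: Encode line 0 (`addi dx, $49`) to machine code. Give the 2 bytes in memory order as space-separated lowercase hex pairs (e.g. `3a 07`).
L0: addi op=0x38:6|rd=3:2|imm=49:8 ⇒ 0xe331 ⇒ big e3 31

e3 31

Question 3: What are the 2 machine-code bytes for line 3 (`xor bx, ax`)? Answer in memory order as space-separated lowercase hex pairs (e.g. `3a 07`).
2d 00

3. xor fields op=0xb:6|rd=1:2|rs=0:2|pad=0:6 → word 2d00h → 2d 00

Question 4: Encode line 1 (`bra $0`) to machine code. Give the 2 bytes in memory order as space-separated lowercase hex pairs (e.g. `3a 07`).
line 1 (bra): pack op=0x11:6|imm=0:10 = 0x4400; big→ 44 00

44 00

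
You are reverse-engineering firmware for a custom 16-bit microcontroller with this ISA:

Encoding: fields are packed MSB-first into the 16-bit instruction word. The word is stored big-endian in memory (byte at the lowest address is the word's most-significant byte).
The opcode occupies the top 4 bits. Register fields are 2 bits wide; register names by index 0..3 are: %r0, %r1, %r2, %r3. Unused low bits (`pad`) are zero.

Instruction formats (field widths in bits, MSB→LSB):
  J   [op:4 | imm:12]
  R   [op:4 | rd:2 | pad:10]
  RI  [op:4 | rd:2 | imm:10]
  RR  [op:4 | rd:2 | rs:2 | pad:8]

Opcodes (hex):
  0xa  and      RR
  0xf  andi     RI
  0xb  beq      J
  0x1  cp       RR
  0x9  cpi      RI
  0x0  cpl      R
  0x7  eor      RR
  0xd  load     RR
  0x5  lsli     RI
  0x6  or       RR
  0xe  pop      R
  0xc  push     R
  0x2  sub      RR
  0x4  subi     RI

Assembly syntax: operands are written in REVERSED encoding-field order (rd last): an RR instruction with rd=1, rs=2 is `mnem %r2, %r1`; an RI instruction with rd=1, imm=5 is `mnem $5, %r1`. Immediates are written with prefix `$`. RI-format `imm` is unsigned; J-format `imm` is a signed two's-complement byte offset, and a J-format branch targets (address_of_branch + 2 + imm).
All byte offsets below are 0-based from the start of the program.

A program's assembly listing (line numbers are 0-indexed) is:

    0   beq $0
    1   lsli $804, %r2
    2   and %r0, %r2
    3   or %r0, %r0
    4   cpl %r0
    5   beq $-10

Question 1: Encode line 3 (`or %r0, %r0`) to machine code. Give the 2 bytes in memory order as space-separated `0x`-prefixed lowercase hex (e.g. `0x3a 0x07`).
line 3 (or): pack op=0x6:4|rd=0:2|rs=0:2|pad=0:8 = 0x6000; big→ 60 00

0x60 0x00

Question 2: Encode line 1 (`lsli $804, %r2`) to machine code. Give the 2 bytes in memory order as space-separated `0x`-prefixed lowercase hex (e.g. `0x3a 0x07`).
L1: lsli op=0x5:4|rd=2:2|imm=804:10 ⇒ 0x5b24 ⇒ big 5b 24

0x5b 0x24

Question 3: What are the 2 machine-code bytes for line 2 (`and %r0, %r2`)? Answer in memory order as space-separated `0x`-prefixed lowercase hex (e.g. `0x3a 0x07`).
line 2 (and): pack op=0xa:4|rd=2:2|rs=0:2|pad=0:8 = 0xa800; big→ a8 00

0xa8 0x00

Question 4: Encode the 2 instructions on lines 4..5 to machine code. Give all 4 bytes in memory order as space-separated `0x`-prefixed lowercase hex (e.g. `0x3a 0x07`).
4. cpl fields op=0x0:4|rd=0:2|pad=0:10 → word 0000h → 00 00
5. beq fields op=0xb:4|imm=-10:12 → word bff6h → bf f6

0x00 0x00 0xbf 0xf6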